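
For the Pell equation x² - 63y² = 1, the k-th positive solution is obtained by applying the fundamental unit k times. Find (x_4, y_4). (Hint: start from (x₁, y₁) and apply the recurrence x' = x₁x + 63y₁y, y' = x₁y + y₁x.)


Step 1: Find the fundamental solution (x₁, y₁) of x² - 63y² = 1.
  Expand √63 as a continued fraction. a₀ = ⌊√63⌋ = 7; iterate m_{k+1} = d_k·a_k − m_k, d_{k+1} = (63 − m_{k+1}²)/d_k, a_{k+1} = ⌊(a₀ + m_{k+1})/d_{k+1}⌋ (starting m₀ = 0, d₀ = 1), with convergents p_k = a_k·p_{k-1} + p_{k-2}, q_k = a_k·q_{k-1} + q_{k-2} (p₋₁ = 1, q₋₁ = 0):
  k = 0: a₀ = 7; p₀/q₀ = 7/1; p₀² − 63·q₀² = 49 − 63 = -14.
  k = 1: m = 7, d = 14, a = ⌊(7 + 7)/14⌋ = 1; p/q = (1·7 + 1)/(1·1 + 0) = 8/1; p² − 63·q² = 64 − 63 = 1.
  The first convergent with p² − 63·q² = 1 gives the fundamental solution (x₁, y₁) = (8, 1).
Step 2: Apply the recurrence (x_{n+1}, y_{n+1}) = (x₁x_n + 63y₁y_n, x₁y_n + y₁x_n) repeatedly.
  From (x_1, y_1) = (8, 1): x_2 = 8·8 + 63·1·1 = 127; y_2 = 8·1 + 1·8 = 16.
  From (x_2, y_2) = (127, 16): x_3 = 8·127 + 63·1·16 = 2024; y_3 = 8·16 + 1·127 = 255.
  From (x_3, y_3) = (2024, 255): x_4 = 8·2024 + 63·1·255 = 32257; y_4 = 8·255 + 1·2024 = 4064.
Step 3: Verify x_4² - 63·y_4² = 1040514049 - 1040514048 = 1 (should be 1). ✓

(x_1, y_1) = (8, 1); (x_4, y_4) = (32257, 4064).


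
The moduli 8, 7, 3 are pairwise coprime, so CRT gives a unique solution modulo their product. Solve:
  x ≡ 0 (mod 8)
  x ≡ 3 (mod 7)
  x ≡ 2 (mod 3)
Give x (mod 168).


Moduli 8, 7, 3 are pairwise coprime; by CRT there is a unique solution modulo M = 8 · 7 · 3 = 168.
Solve pairwise, accumulating the modulus:
  Start with x ≡ 0 (mod 8).
  Combine with x ≡ 3 (mod 7): since gcd(8, 7) = 1, we get a unique residue mod 56.
    Write x = 0 + 8·t and substitute into x ≡ 3 (mod 7): 8·t ≡ 3 − 0 = 3 (mod 7).
    Reduce coefficients mod 7: 1·t ≡ 3 (mod 7).
    So t ≡ 3 (mod 7).
    Then x = 0 + 8·3 = 24, valid modulo lcm(8, 7) = 56: x ≡ 24 (mod 56).
  Combine with x ≡ 2 (mod 3): since gcd(56, 3) = 1, we get a unique residue mod 168.
    Write x = 24 + 56·t and substitute into x ≡ 2 (mod 3): 56·t ≡ 2 − 24 = -22 (mod 3).
    Reduce coefficients mod 3: 2·t ≡ 2 (mod 3).
    The inverse of 2 mod 3 is 2 (since 2·2 = 4 = 1·3 + 1), so t ≡ 2·2 = 4 ≡ 1 (mod 3).
    Then x = 24 + 56·1 = 80, valid modulo lcm(56, 3) = 168: x ≡ 80 (mod 168).
Verify: 80 mod 8 = 0 ✓, 80 mod 7 = 3 ✓, 80 mod 3 = 2 ✓.

x ≡ 80 (mod 168).


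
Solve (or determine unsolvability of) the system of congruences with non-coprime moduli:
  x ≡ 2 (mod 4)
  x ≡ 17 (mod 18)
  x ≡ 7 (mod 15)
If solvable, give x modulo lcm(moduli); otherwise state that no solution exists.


Moduli 4, 18, 15 are not pairwise coprime, so CRT works modulo lcm(m_i) when all pairwise compatibility conditions hold.
Pairwise compatibility: gcd(m_i, m_j) must divide a_i - a_j for every pair.
Merge one congruence at a time:
  Start: x ≡ 2 (mod 4).
  Combine with x ≡ 17 (mod 18): gcd(4, 18) = 2, and 17 - 2 = 15 is NOT divisible by 2.
    ⇒ system is inconsistent (no integer solution).

No solution (the system is inconsistent).


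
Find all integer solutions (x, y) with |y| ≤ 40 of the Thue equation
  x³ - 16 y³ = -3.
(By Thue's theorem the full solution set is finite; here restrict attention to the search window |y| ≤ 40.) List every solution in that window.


The equation is x³ - 16y³ = -3. For fixed y, x³ = 16·y³ − 3, so a solution requires the RHS to be a perfect cube.
Strategy: iterate y from -40 to 40, compute RHS = 16·y³ − 3, and check whether it is a (positive or negative) perfect cube.
Check small values of y:
  y = 0: RHS = -3 is not a perfect cube.
  y = 1: RHS = 13 is not a perfect cube.
  y = -1: RHS = -19 is not a perfect cube.
  y = 2: RHS = 125 = (5)³ ⇒ x = 5 works.
  y = -2: RHS = -131 is not a perfect cube.
  y = 3: RHS = 429 is not a perfect cube.
  y = -3: RHS = -435 is not a perfect cube.
Continuing the search up to |y| = 40 finds no further solutions beyond those listed.
Collected solutions: (5, 2).

Solutions (with |y| ≤ 40): (5, 2).


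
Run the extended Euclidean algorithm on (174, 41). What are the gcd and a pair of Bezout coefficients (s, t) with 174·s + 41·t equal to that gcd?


Euclidean algorithm on (174, 41) — divide until remainder is 0:
  174 = 4 · 41 + 10
  41 = 4 · 10 + 1
  10 = 10 · 1 + 0
gcd(174, 41) = 1.
Track Bezout coefficients alongside the remainders: start with r₀ = 174 = a·1 + b·0 (s = 1, t = 0) and r₁ = 41 = a·0 + b·1 (s = 0, t = 1); each new remainder r_{k+1} = r_{k-1} − q_k·r_k inherits s_{k+1} = s_{k-1} − q_k·s_k, t_{k+1} = t_{k-1} − q_k·t_k, so r_k = a·s_k + b·t_k at every step:
  q = 4: r = 10, s = 1 − 4·0 = 1, t = 0 − 4·1 = -4  (check: 174·1 + 41·(-4) = 10)
  q = 4: r = 1, s = 0 − 4·1 = -4, t = 1 − 4·(-4) = 17  (check: 174·(-4) + 41·17 = 1)
The row with r = 1 (the gcd) gives the Bezout coefficients s = -4, t = 17.
Result: 174 · (-4) + 41 · (17) = 1.

gcd(174, 41) = 1; s = -4, t = 17 (check: 174·(-4) + 41·17 = 1).


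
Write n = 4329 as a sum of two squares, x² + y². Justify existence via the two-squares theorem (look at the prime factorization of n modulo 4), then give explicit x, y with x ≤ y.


Step 1: Factor n = 4329 = 3^2 · 13 · 37.
Step 2: Check the mod-4 condition on each prime factor: 3 ≡ 3 (mod 4), exponent 2 (must be even); 13 ≡ 1 (mod 4), exponent 1; 37 ≡ 1 (mod 4), exponent 1.
All primes ≡ 3 (mod 4) appear to even exponent (or don't appear), so by the two-squares theorem n IS expressible as a sum of two squares.
Step 3: Build a representation. Group n = k² · m with k = 3 and m = 13 · 37 = 481 (a product of primes ≡ 1 (mod 4)); a representation of m scales to one of n via (k·x)² + (k·y)² = k²(x² + y²). Each prime p ≡ 1 (mod 4) is itself a sum of two squares; find a² by testing p − a² for a perfect square:
  13: 13 − 1² = 12, 13 − 2² = 9 = 3² ⇒ 13 = 2² + 3².
  37: 37 − 1² = 36 = 6² ⇒ 37 = 1² + 6².
  Combine using the Brahmagupta–Fibonacci identity (a² + b²)(c² + d²) = (ac − bd)² + (ad + bc)² = (ac + bd)² + (ad − bc)²:
  13 · 37 = 481: from (2² + 3²)(1² + 6²), take (2·1 − 3·6, 2·6 + 3·1) = (2 − 18, 12 + 3) = (-16, 15); dropping signs (only squares matter) gives (16, 15); check 16² + 15² = 256 + 225 = 481 ✓.
  Scale by k = 3: (3·16, 3·15) = (48, 45).
Step 4: Order so x ≤ y and verify: 45² + 48² = 2025 + 2304 = 4329 = n. ✓

n = 4329 = 45² + 48² (one valid representation with x ≤ y).


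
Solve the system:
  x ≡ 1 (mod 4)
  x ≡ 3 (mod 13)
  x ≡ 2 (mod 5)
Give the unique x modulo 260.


Moduli 4, 13, 5 are pairwise coprime; by CRT there is a unique solution modulo M = 4 · 13 · 5 = 260.
Solve pairwise, accumulating the modulus:
  Start with x ≡ 1 (mod 4).
  Combine with x ≡ 3 (mod 13): since gcd(4, 13) = 1, we get a unique residue mod 52.
    Write x = 1 + 4·t and substitute into x ≡ 3 (mod 13): 4·t ≡ 3 − 1 = 2 (mod 13).
    The inverse of 4 mod 13 is 10 (since 4·10 = 40 = 3·13 + 1), so t ≡ 10·2 = 20 ≡ 7 (mod 13).
    Then x = 1 + 4·7 = 29, valid modulo lcm(4, 13) = 52: x ≡ 29 (mod 52).
  Combine with x ≡ 2 (mod 5): since gcd(52, 5) = 1, we get a unique residue mod 260.
    Write x = 29 + 52·t and substitute into x ≡ 2 (mod 5): 52·t ≡ 2 − 29 = -27 (mod 5).
    Reduce coefficients mod 5: 2·t ≡ 3 (mod 5).
    The inverse of 2 mod 5 is 3 (since 2·3 = 6 = 1·5 + 1), so t ≡ 3·3 = 9 ≡ 4 (mod 5).
    Then x = 29 + 52·4 = 237, valid modulo lcm(52, 5) = 260: x ≡ 237 (mod 260).
Verify: 237 mod 4 = 1 ✓, 237 mod 13 = 3 ✓, 237 mod 5 = 2 ✓.

x ≡ 237 (mod 260).


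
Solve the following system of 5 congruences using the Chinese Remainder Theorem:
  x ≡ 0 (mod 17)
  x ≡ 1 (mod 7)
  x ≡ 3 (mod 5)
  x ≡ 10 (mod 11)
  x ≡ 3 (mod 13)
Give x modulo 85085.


Product of moduli M = 17 · 7 · 5 · 11 · 13 = 85085.
Merge one congruence at a time:
  Start: x ≡ 0 (mod 17).
  Combine with x ≡ 1 (mod 7); new modulus lcm = 119.
    Write x = 0 + 17·t and substitute into x ≡ 1 (mod 7): 17·t ≡ 1 − 0 = 1 (mod 7).
    Reduce coefficients mod 7: 3·t ≡ 1 (mod 7).
    The inverse of 3 mod 7 is 5 (since 3·5 = 15 = 2·7 + 1), so t ≡ 5·1 = 5 ≡ 5 (mod 7).
    Then x = 0 + 17·5 = 85, valid modulo lcm(17, 7) = 119: x ≡ 85 (mod 119).
  Combine with x ≡ 3 (mod 5); new modulus lcm = 595.
    Write x = 85 + 119·t and substitute into x ≡ 3 (mod 5): 119·t ≡ 3 − 85 = -82 (mod 5).
    Reduce coefficients mod 5: 4·t ≡ 3 (mod 5).
    The inverse of 4 mod 5 is 4 (since 4·4 = 16 = 3·5 + 1), so t ≡ 4·3 = 12 ≡ 2 (mod 5).
    Then x = 85 + 119·2 = 323, valid modulo lcm(119, 5) = 595: x ≡ 323 (mod 595).
  Combine with x ≡ 10 (mod 11); new modulus lcm = 6545.
    Write x = 323 + 595·t and substitute into x ≡ 10 (mod 11): 595·t ≡ 10 − 323 = -313 (mod 11).
    Reduce coefficients mod 11: 1·t ≡ 6 (mod 11).
    So t ≡ 6 (mod 11).
    Then x = 323 + 595·6 = 3893, valid modulo lcm(595, 11) = 6545: x ≡ 3893 (mod 6545).
  Combine with x ≡ 3 (mod 13); new modulus lcm = 85085.
    Write x = 3893 + 6545·t and substitute into x ≡ 3 (mod 13): 6545·t ≡ 3 − 3893 = -3890 (mod 13).
    Reduce coefficients mod 13: 6·t ≡ 10 (mod 13).
    The inverse of 6 mod 13 is 11 (since 6·11 = 66 = 5·13 + 1), so t ≡ 11·10 = 110 ≡ 6 (mod 13).
    Then x = 3893 + 6545·6 = 43163, valid modulo lcm(6545, 13) = 85085: x ≡ 43163 (mod 85085).
Verify against each original: 43163 mod 17 = 0, 43163 mod 7 = 1, 43163 mod 5 = 3, 43163 mod 11 = 10, 43163 mod 13 = 3.

x ≡ 43163 (mod 85085).


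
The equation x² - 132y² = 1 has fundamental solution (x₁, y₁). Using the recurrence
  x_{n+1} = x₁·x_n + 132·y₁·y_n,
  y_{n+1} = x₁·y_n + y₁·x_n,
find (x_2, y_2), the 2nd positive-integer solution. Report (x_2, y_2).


Step 1: Find the fundamental solution (x₁, y₁) of x² - 132y² = 1.
  Expand √132 as a continued fraction. a₀ = ⌊√132⌋ = 11; iterate m_{k+1} = d_k·a_k − m_k, d_{k+1} = (132 − m_{k+1}²)/d_k, a_{k+1} = ⌊(a₀ + m_{k+1})/d_{k+1}⌋ (starting m₀ = 0, d₀ = 1), with convergents p_k = a_k·p_{k-1} + p_{k-2}, q_k = a_k·q_{k-1} + q_{k-2} (p₋₁ = 1, q₋₁ = 0):
  k = 0: a₀ = 11; p₀/q₀ = 11/1; p₀² − 132·q₀² = 121 − 132 = -11.
  k = 1: m = 11, d = 11, a = ⌊(11 + 11)/11⌋ = 2; p/q = (2·11 + 1)/(2·1 + 0) = 23/2; p² − 132·q² = 529 − 528 = 1.
  The first convergent with p² − 132·q² = 1 gives the fundamental solution (x₁, y₁) = (23, 2).
Step 2: Apply the recurrence (x_{n+1}, y_{n+1}) = (x₁x_n + 132y₁y_n, x₁y_n + y₁x_n) repeatedly.
  From (x_1, y_1) = (23, 2): x_2 = 23·23 + 132·2·2 = 1057; y_2 = 23·2 + 2·23 = 92.
Step 3: Verify x_2² - 132·y_2² = 1117249 - 1117248 = 1 (should be 1). ✓

(x_1, y_1) = (23, 2); (x_2, y_2) = (1057, 92).


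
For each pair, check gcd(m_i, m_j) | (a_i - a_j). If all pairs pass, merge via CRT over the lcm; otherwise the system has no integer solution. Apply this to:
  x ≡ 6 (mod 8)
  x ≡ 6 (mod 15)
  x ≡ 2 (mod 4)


Moduli 8, 15, 4 are not pairwise coprime, so CRT works modulo lcm(m_i) when all pairwise compatibility conditions hold.
Pairwise compatibility: gcd(m_i, m_j) must divide a_i - a_j for every pair.
Merge one congruence at a time:
  Start: x ≡ 6 (mod 8).
  Combine with x ≡ 6 (mod 15): gcd(8, 15) = 1; 6 - 6 = 0, which IS divisible by 1, so compatible.
    Write x = 6 + 8·t and substitute into x ≡ 6 (mod 15): 8·t ≡ 6 − 6 = 0 (mod 15).
    The inverse of 8 mod 15 is 2 (since 8·2 = 16 = 1·15 + 1), so t ≡ 2·0 = 0 ≡ 0 (mod 15).
    Then x = 6 + 8·0 = 6, valid modulo lcm(8, 15) = 120: x ≡ 6 (mod 120).
  Combine with x ≡ 2 (mod 4): gcd(120, 4) = 4; 2 - 6 = -4, which IS divisible by 4, so compatible.
    Write x = 6 + 120·t and substitute into x ≡ 2 (mod 4): 120·t ≡ 2 − 6 = -4 (mod 4).
    Divide the congruence (and modulus) by g = 4: 30·t ≡ -1 (mod 1).
    Modulo 1 every t works; take t = 0.
    Then x = 6 + 120·0 = 6, valid modulo lcm(120, 4) = 120: x ≡ 6 (mod 120).
Verify: 6 mod 8 = 6, 6 mod 15 = 6, 6 mod 4 = 2.

x ≡ 6 (mod 120).


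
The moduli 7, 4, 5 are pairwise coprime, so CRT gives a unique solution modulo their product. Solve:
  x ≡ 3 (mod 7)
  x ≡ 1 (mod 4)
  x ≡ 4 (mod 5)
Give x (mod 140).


Moduli 7, 4, 5 are pairwise coprime; by CRT there is a unique solution modulo M = 7 · 4 · 5 = 140.
Solve pairwise, accumulating the modulus:
  Start with x ≡ 3 (mod 7).
  Combine with x ≡ 1 (mod 4): since gcd(7, 4) = 1, we get a unique residue mod 28.
    Write x = 3 + 7·t and substitute into x ≡ 1 (mod 4): 7·t ≡ 1 − 3 = -2 (mod 4).
    Reduce coefficients mod 4: 3·t ≡ 2 (mod 4).
    The inverse of 3 mod 4 is 3 (since 3·3 = 9 = 2·4 + 1), so t ≡ 3·2 = 6 ≡ 2 (mod 4).
    Then x = 3 + 7·2 = 17, valid modulo lcm(7, 4) = 28: x ≡ 17 (mod 28).
  Combine with x ≡ 4 (mod 5): since gcd(28, 5) = 1, we get a unique residue mod 140.
    Write x = 17 + 28·t and substitute into x ≡ 4 (mod 5): 28·t ≡ 4 − 17 = -13 (mod 5).
    Reduce coefficients mod 5: 3·t ≡ 2 (mod 5).
    The inverse of 3 mod 5 is 2 (since 3·2 = 6 = 1·5 + 1), so t ≡ 2·2 = 4 ≡ 4 (mod 5).
    Then x = 17 + 28·4 = 129, valid modulo lcm(28, 5) = 140: x ≡ 129 (mod 140).
Verify: 129 mod 7 = 3 ✓, 129 mod 4 = 1 ✓, 129 mod 5 = 4 ✓.

x ≡ 129 (mod 140).


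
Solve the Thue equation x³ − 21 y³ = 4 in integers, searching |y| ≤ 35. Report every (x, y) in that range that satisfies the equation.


The equation is x³ - 21y³ = 4. For fixed y, x³ = 21·y³ + 4, so a solution requires the RHS to be a perfect cube.
Strategy: iterate y from -35 to 35, compute RHS = 21·y³ + 4, and check whether it is a (positive or negative) perfect cube.
Check small values of y:
  y = 0: RHS = 4 is not a perfect cube.
  y = 1: RHS = 25 is not a perfect cube.
  y = -1: RHS = -17 is not a perfect cube.
  y = 2: RHS = 172 is not a perfect cube.
  y = -2: RHS = -164 is not a perfect cube.
  y = 3: RHS = 571 is not a perfect cube.
  y = -3: RHS = -563 is not a perfect cube.
Continuing the search up to |y| = 35 finds no solutions either.
No (x, y) in the scanned range satisfies the equation.

No integer solutions with |y| ≤ 35.


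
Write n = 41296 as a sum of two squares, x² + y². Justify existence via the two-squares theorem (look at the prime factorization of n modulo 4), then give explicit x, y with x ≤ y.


Step 1: Factor n = 41296 = 2^4 · 29 · 89.
Step 2: Check the mod-4 condition on each prime factor: 2 = 2 (special); 29 ≡ 1 (mod 4), exponent 1; 89 ≡ 1 (mod 4), exponent 1.
All primes ≡ 3 (mod 4) appear to even exponent (or don't appear), so by the two-squares theorem n IS expressible as a sum of two squares.
Step 3: Build a representation. Group n = k² · m with k = 4 and m = 29 · 89 = 2581 (a product of primes ≡ 1 (mod 4)); a representation of m scales to one of n via (k·x)² + (k·y)² = k²(x² + y²). Each prime p ≡ 1 (mod 4) is itself a sum of two squares; find a² by testing p − a² for a perfect square:
  29: 29 − 1² = 28, 29 − 2² = 25 = 5² ⇒ 29 = 2² + 5².
  89: 89 − 1² = 88, 89 − 2² = 85, 89 − 3² = 80, 89 − 4² = 73, 89 − 5² = 64 = 8² ⇒ 89 = 5² + 8².
  Combine using the Brahmagupta–Fibonacci identity (a² + b²)(c² + d²) = (ac − bd)² + (ad + bc)² = (ac + bd)² + (ad − bc)²:
  29 · 89 = 2581: from (2² + 5²)(5² + 8²), take (2·5 − 5·8, 2·8 + 5·5) = (10 − 40, 16 + 25) = (-30, 41); dropping signs (only squares matter) gives (30, 41); check 30² + 41² = 900 + 1681 = 2581 ✓.
  Scale by k = 4: (4·30, 4·41) = (120, 164).
Step 4: Order so x ≤ y and verify: 120² + 164² = 14400 + 26896 = 41296 = n. ✓

n = 41296 = 120² + 164² (one valid representation with x ≤ y).


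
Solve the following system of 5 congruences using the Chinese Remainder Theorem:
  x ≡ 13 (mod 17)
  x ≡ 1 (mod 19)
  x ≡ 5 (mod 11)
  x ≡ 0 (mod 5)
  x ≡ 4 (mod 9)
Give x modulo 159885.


Product of moduli M = 17 · 19 · 11 · 5 · 9 = 159885.
Merge one congruence at a time:
  Start: x ≡ 13 (mod 17).
  Combine with x ≡ 1 (mod 19); new modulus lcm = 323.
    Write x = 13 + 17·t and substitute into x ≡ 1 (mod 19): 17·t ≡ 1 − 13 = -12 (mod 19).
    Reduce coefficients mod 19: 17·t ≡ 7 (mod 19).
    The inverse of 17 mod 19 is 9 (since 17·9 = 153 = 8·19 + 1), so t ≡ 9·7 = 63 ≡ 6 (mod 19).
    Then x = 13 + 17·6 = 115, valid modulo lcm(17, 19) = 323: x ≡ 115 (mod 323).
  Combine with x ≡ 5 (mod 11); new modulus lcm = 3553.
    Write x = 115 + 323·t and substitute into x ≡ 5 (mod 11): 323·t ≡ 5 − 115 = -110 (mod 11).
    Reduce coefficients mod 11: 4·t ≡ 0 (mod 11).
    The inverse of 4 mod 11 is 3 (since 4·3 = 12 = 1·11 + 1), so t ≡ 3·0 = 0 ≡ 0 (mod 11).
    Then x = 115 + 323·0 = 115, valid modulo lcm(323, 11) = 3553: x ≡ 115 (mod 3553).
  Combine with x ≡ 0 (mod 5); new modulus lcm = 17765.
    Write x = 115 + 3553·t and substitute into x ≡ 0 (mod 5): 3553·t ≡ 0 − 115 = -115 (mod 5).
    Reduce coefficients mod 5: 3·t ≡ 0 (mod 5).
    The inverse of 3 mod 5 is 2 (since 3·2 = 6 = 1·5 + 1), so t ≡ 2·0 = 0 ≡ 0 (mod 5).
    Then x = 115 + 3553·0 = 115, valid modulo lcm(3553, 5) = 17765: x ≡ 115 (mod 17765).
  Combine with x ≡ 4 (mod 9); new modulus lcm = 159885.
    Write x = 115 + 17765·t and substitute into x ≡ 4 (mod 9): 17765·t ≡ 4 − 115 = -111 (mod 9).
    Reduce coefficients mod 9: 8·t ≡ 6 (mod 9).
    The inverse of 8 mod 9 is 8 (since 8·8 = 64 = 7·9 + 1), so t ≡ 8·6 = 48 ≡ 3 (mod 9).
    Then x = 115 + 17765·3 = 53410, valid modulo lcm(17765, 9) = 159885: x ≡ 53410 (mod 159885).
Verify against each original: 53410 mod 17 = 13, 53410 mod 19 = 1, 53410 mod 11 = 5, 53410 mod 5 = 0, 53410 mod 9 = 4.

x ≡ 53410 (mod 159885).


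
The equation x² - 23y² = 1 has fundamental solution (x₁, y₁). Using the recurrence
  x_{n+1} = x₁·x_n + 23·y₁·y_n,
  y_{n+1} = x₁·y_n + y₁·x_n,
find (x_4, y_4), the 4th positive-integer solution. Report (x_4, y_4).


Step 1: Find the fundamental solution (x₁, y₁) of x² - 23y² = 1.
  Expand √23 as a continued fraction. a₀ = ⌊√23⌋ = 4; iterate m_{k+1} = d_k·a_k − m_k, d_{k+1} = (23 − m_{k+1}²)/d_k, a_{k+1} = ⌊(a₀ + m_{k+1})/d_{k+1}⌋ (starting m₀ = 0, d₀ = 1), with convergents p_k = a_k·p_{k-1} + p_{k-2}, q_k = a_k·q_{k-1} + q_{k-2} (p₋₁ = 1, q₋₁ = 0):
  k = 0: a₀ = 4; p₀/q₀ = 4/1; p₀² − 23·q₀² = 16 − 23 = -7.
  k = 1: m = 4, d = 7, a = ⌊(4 + 4)/7⌋ = 1; p/q = (1·4 + 1)/(1·1 + 0) = 5/1; p² − 23·q² = 25 − 23 = 2.
  k = 2: m = 3, d = 2, a = ⌊(4 + 3)/2⌋ = 3; p/q = (3·5 + 4)/(3·1 + 1) = 19/4; p² − 23·q² = 361 − 368 = -7.
  k = 3: m = 3, d = 7, a = ⌊(4 + 3)/7⌋ = 1; p/q = (1·19 + 5)/(1·4 + 1) = 24/5; p² − 23·q² = 576 − 575 = 1.
  The first convergent with p² − 23·q² = 1 gives the fundamental solution (x₁, y₁) = (24, 5).
Step 2: Apply the recurrence (x_{n+1}, y_{n+1}) = (x₁x_n + 23y₁y_n, x₁y_n + y₁x_n) repeatedly.
  From (x_1, y_1) = (24, 5): x_2 = 24·24 + 23·5·5 = 1151; y_2 = 24·5 + 5·24 = 240.
  From (x_2, y_2) = (1151, 240): x_3 = 24·1151 + 23·5·240 = 55224; y_3 = 24·240 + 5·1151 = 11515.
  From (x_3, y_3) = (55224, 11515): x_4 = 24·55224 + 23·5·11515 = 2649601; y_4 = 24·11515 + 5·55224 = 552480.
Step 3: Verify x_4² - 23·y_4² = 7020385459201 - 7020385459200 = 1 (should be 1). ✓

(x_1, y_1) = (24, 5); (x_4, y_4) = (2649601, 552480).


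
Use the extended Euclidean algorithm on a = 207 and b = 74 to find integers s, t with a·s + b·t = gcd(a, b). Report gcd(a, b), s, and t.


Euclidean algorithm on (207, 74) — divide until remainder is 0:
  207 = 2 · 74 + 59
  74 = 1 · 59 + 15
  59 = 3 · 15 + 14
  15 = 1 · 14 + 1
  14 = 14 · 1 + 0
gcd(207, 74) = 1.
Track Bezout coefficients alongside the remainders: start with r₀ = 207 = a·1 + b·0 (s = 1, t = 0) and r₁ = 74 = a·0 + b·1 (s = 0, t = 1); each new remainder r_{k+1} = r_{k-1} − q_k·r_k inherits s_{k+1} = s_{k-1} − q_k·s_k, t_{k+1} = t_{k-1} − q_k·t_k, so r_k = a·s_k + b·t_k at every step:
  q = 2: r = 59, s = 1 − 2·0 = 1, t = 0 − 2·1 = -2  (check: 207·1 + 74·(-2) = 59)
  q = 1: r = 15, s = 0 − 1·1 = -1, t = 1 − 1·(-2) = 3  (check: 207·(-1) + 74·3 = 15)
  q = 3: r = 14, s = 1 − 3·(-1) = 4, t = -2 − 3·3 = -11  (check: 207·4 + 74·(-11) = 14)
  q = 1: r = 1, s = -1 − 1·4 = -5, t = 3 − 1·(-11) = 14  (check: 207·(-5) + 74·14 = 1)
The row with r = 1 (the gcd) gives the Bezout coefficients s = -5, t = 14.
Result: 207 · (-5) + 74 · (14) = 1.

gcd(207, 74) = 1; s = -5, t = 14 (check: 207·(-5) + 74·14 = 1).


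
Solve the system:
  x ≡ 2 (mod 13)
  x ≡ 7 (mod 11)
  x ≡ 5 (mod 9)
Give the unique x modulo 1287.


Moduli 13, 11, 9 are pairwise coprime; by CRT there is a unique solution modulo M = 13 · 11 · 9 = 1287.
Solve pairwise, accumulating the modulus:
  Start with x ≡ 2 (mod 13).
  Combine with x ≡ 7 (mod 11): since gcd(13, 11) = 1, we get a unique residue mod 143.
    Write x = 2 + 13·t and substitute into x ≡ 7 (mod 11): 13·t ≡ 7 − 2 = 5 (mod 11).
    Reduce coefficients mod 11: 2·t ≡ 5 (mod 11).
    The inverse of 2 mod 11 is 6 (since 2·6 = 12 = 1·11 + 1), so t ≡ 6·5 = 30 ≡ 8 (mod 11).
    Then x = 2 + 13·8 = 106, valid modulo lcm(13, 11) = 143: x ≡ 106 (mod 143).
  Combine with x ≡ 5 (mod 9): since gcd(143, 9) = 1, we get a unique residue mod 1287.
    Write x = 106 + 143·t and substitute into x ≡ 5 (mod 9): 143·t ≡ 5 − 106 = -101 (mod 9).
    Reduce coefficients mod 9: 8·t ≡ 7 (mod 9).
    The inverse of 8 mod 9 is 8 (since 8·8 = 64 = 7·9 + 1), so t ≡ 8·7 = 56 ≡ 2 (mod 9).
    Then x = 106 + 143·2 = 392, valid modulo lcm(143, 9) = 1287: x ≡ 392 (mod 1287).
Verify: 392 mod 13 = 2 ✓, 392 mod 11 = 7 ✓, 392 mod 9 = 5 ✓.

x ≡ 392 (mod 1287).


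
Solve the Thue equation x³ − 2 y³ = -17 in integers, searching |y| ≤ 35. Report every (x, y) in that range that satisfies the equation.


The equation is x³ - 2y³ = -17. For fixed y, x³ = 2·y³ − 17, so a solution requires the RHS to be a perfect cube.
Strategy: iterate y from -35 to 35, compute RHS = 2·y³ − 17, and check whether it is a (positive or negative) perfect cube.
Check small values of y:
  y = 0: RHS = -17 is not a perfect cube.
  y = 1: RHS = -15 is not a perfect cube.
  y = -1: RHS = -19 is not a perfect cube.
  y = 2: RHS = -1 = (-1)³ ⇒ x = -1 works.
  y = -2: RHS = -33 is not a perfect cube.
  y = 3: RHS = 37 is not a perfect cube.
  y = -3: RHS = -71 is not a perfect cube.
Continuing the search up to |y| = 35 finds no further solutions beyond those listed.
Collected solutions: (-1, 2).

Solutions (with |y| ≤ 35): (-1, 2).


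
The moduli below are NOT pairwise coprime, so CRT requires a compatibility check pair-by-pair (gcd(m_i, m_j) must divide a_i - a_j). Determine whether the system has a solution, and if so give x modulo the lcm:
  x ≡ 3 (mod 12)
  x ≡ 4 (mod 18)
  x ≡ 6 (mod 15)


Moduli 12, 18, 15 are not pairwise coprime, so CRT works modulo lcm(m_i) when all pairwise compatibility conditions hold.
Pairwise compatibility: gcd(m_i, m_j) must divide a_i - a_j for every pair.
Merge one congruence at a time:
  Start: x ≡ 3 (mod 12).
  Combine with x ≡ 4 (mod 18): gcd(12, 18) = 6, and 4 - 3 = 1 is NOT divisible by 6.
    ⇒ system is inconsistent (no integer solution).

No solution (the system is inconsistent).


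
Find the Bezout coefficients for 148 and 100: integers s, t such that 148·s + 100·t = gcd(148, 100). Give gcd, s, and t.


Euclidean algorithm on (148, 100) — divide until remainder is 0:
  148 = 1 · 100 + 48
  100 = 2 · 48 + 4
  48 = 12 · 4 + 0
gcd(148, 100) = 4.
Track Bezout coefficients alongside the remainders: start with r₀ = 148 = a·1 + b·0 (s = 1, t = 0) and r₁ = 100 = a·0 + b·1 (s = 0, t = 1); each new remainder r_{k+1} = r_{k-1} − q_k·r_k inherits s_{k+1} = s_{k-1} − q_k·s_k, t_{k+1} = t_{k-1} − q_k·t_k, so r_k = a·s_k + b·t_k at every step:
  q = 1: r = 48, s = 1 − 1·0 = 1, t = 0 − 1·1 = -1  (check: 148·1 + 100·(-1) = 48)
  q = 2: r = 4, s = 0 − 2·1 = -2, t = 1 − 2·(-1) = 3  (check: 148·(-2) + 100·3 = 4)
The row with r = 4 (the gcd) gives the Bezout coefficients s = -2, t = 3.
Result: 148 · (-2) + 100 · (3) = 4.

gcd(148, 100) = 4; s = -2, t = 3 (check: 148·(-2) + 100·3 = 4).


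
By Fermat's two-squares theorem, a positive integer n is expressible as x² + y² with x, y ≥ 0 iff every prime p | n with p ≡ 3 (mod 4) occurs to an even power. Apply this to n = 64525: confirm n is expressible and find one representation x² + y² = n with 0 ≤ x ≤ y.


Step 1: Factor n = 64525 = 5^2 · 29 · 89.
Step 2: Check the mod-4 condition on each prime factor: 5 ≡ 1 (mod 4), exponent 2; 29 ≡ 1 (mod 4), exponent 1; 89 ≡ 1 (mod 4), exponent 1.
All primes ≡ 3 (mod 4) appear to even exponent (or don't appear), so by the two-squares theorem n IS expressible as a sum of two squares.
Step 3: Build a representation. Group n = k² · m with k = 5 and m = 29 · 89 = 2581 (a product of primes ≡ 1 (mod 4)); a representation of m scales to one of n via (k·x)² + (k·y)² = k²(x² + y²). Each prime p ≡ 1 (mod 4) is itself a sum of two squares; find a² by testing p − a² for a perfect square:
  29: 29 − 1² = 28, 29 − 2² = 25 = 5² ⇒ 29 = 2² + 5².
  89: 89 − 1² = 88, 89 − 2² = 85, 89 − 3² = 80, 89 − 4² = 73, 89 − 5² = 64 = 8² ⇒ 89 = 5² + 8².
  Combine using the Brahmagupta–Fibonacci identity (a² + b²)(c² + d²) = (ac − bd)² + (ad + bc)² = (ac + bd)² + (ad − bc)²:
  29 · 89 = 2581: from (2² + 5²)(5² + 8²), take (2·5 − 5·8, 2·8 + 5·5) = (10 − 40, 16 + 25) = (-30, 41); dropping signs (only squares matter) gives (30, 41); check 30² + 41² = 900 + 1681 = 2581 ✓.
  Scale by k = 5: (5·30, 5·41) = (150, 205).
Step 4: Order so x ≤ y and verify: 150² + 205² = 22500 + 42025 = 64525 = n. ✓

n = 64525 = 150² + 205² (one valid representation with x ≤ y).


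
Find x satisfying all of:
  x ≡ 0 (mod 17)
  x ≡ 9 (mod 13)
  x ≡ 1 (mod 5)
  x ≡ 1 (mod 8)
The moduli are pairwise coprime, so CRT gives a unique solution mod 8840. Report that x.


Product of moduli M = 17 · 13 · 5 · 8 = 8840.
Merge one congruence at a time:
  Start: x ≡ 0 (mod 17).
  Combine with x ≡ 9 (mod 13); new modulus lcm = 221.
    Write x = 0 + 17·t and substitute into x ≡ 9 (mod 13): 17·t ≡ 9 − 0 = 9 (mod 13).
    Reduce coefficients mod 13: 4·t ≡ 9 (mod 13).
    The inverse of 4 mod 13 is 10 (since 4·10 = 40 = 3·13 + 1), so t ≡ 10·9 = 90 ≡ 12 (mod 13).
    Then x = 0 + 17·12 = 204, valid modulo lcm(17, 13) = 221: x ≡ 204 (mod 221).
  Combine with x ≡ 1 (mod 5); new modulus lcm = 1105.
    Write x = 204 + 221·t and substitute into x ≡ 1 (mod 5): 221·t ≡ 1 − 204 = -203 (mod 5).
    Reduce coefficients mod 5: 1·t ≡ 2 (mod 5).
    So t ≡ 2 (mod 5).
    Then x = 204 + 221·2 = 646, valid modulo lcm(221, 5) = 1105: x ≡ 646 (mod 1105).
  Combine with x ≡ 1 (mod 8); new modulus lcm = 8840.
    Write x = 646 + 1105·t and substitute into x ≡ 1 (mod 8): 1105·t ≡ 1 − 646 = -645 (mod 8).
    Reduce coefficients mod 8: 1·t ≡ 3 (mod 8).
    So t ≡ 3 (mod 8).
    Then x = 646 + 1105·3 = 3961, valid modulo lcm(1105, 8) = 8840: x ≡ 3961 (mod 8840).
Verify against each original: 3961 mod 17 = 0, 3961 mod 13 = 9, 3961 mod 5 = 1, 3961 mod 8 = 1.

x ≡ 3961 (mod 8840).


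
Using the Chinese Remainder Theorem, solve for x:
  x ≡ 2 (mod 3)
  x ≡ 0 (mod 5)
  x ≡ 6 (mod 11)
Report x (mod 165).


Moduli 3, 5, 11 are pairwise coprime; by CRT there is a unique solution modulo M = 3 · 5 · 11 = 165.
Solve pairwise, accumulating the modulus:
  Start with x ≡ 2 (mod 3).
  Combine with x ≡ 0 (mod 5): since gcd(3, 5) = 1, we get a unique residue mod 15.
    Write x = 2 + 3·t and substitute into x ≡ 0 (mod 5): 3·t ≡ 0 − 2 = -2 (mod 5).
    Reduce coefficients mod 5: 3·t ≡ 3 (mod 5).
    The inverse of 3 mod 5 is 2 (since 3·2 = 6 = 1·5 + 1), so t ≡ 2·3 = 6 ≡ 1 (mod 5).
    Then x = 2 + 3·1 = 5, valid modulo lcm(3, 5) = 15: x ≡ 5 (mod 15).
  Combine with x ≡ 6 (mod 11): since gcd(15, 11) = 1, we get a unique residue mod 165.
    Write x = 5 + 15·t and substitute into x ≡ 6 (mod 11): 15·t ≡ 6 − 5 = 1 (mod 11).
    Reduce coefficients mod 11: 4·t ≡ 1 (mod 11).
    The inverse of 4 mod 11 is 3 (since 4·3 = 12 = 1·11 + 1), so t ≡ 3·1 = 3 ≡ 3 (mod 11).
    Then x = 5 + 15·3 = 50, valid modulo lcm(15, 11) = 165: x ≡ 50 (mod 165).
Verify: 50 mod 3 = 2 ✓, 50 mod 5 = 0 ✓, 50 mod 11 = 6 ✓.

x ≡ 50 (mod 165).


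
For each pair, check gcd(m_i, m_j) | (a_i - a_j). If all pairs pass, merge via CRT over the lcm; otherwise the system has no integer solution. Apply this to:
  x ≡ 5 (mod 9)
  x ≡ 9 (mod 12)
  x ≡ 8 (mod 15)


Moduli 9, 12, 15 are not pairwise coprime, so CRT works modulo lcm(m_i) when all pairwise compatibility conditions hold.
Pairwise compatibility: gcd(m_i, m_j) must divide a_i - a_j for every pair.
Merge one congruence at a time:
  Start: x ≡ 5 (mod 9).
  Combine with x ≡ 9 (mod 12): gcd(9, 12) = 3, and 9 - 5 = 4 is NOT divisible by 3.
    ⇒ system is inconsistent (no integer solution).

No solution (the system is inconsistent).


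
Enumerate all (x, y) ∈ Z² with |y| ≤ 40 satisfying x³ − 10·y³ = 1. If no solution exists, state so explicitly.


The equation is x³ - 10y³ = 1. For fixed y, x³ = 10·y³ + 1, so a solution requires the RHS to be a perfect cube.
Strategy: iterate y from -40 to 40, compute RHS = 10·y³ + 1, and check whether it is a (positive or negative) perfect cube.
Check small values of y:
  y = 0: RHS = 1 = (1)³ ⇒ x = 1 works.
  y = 1: RHS = 11 is not a perfect cube.
  y = -1: RHS = -9 is not a perfect cube.
  y = 2: RHS = 81 is not a perfect cube.
  y = -2: RHS = -79 is not a perfect cube.
  y = 3: RHS = 271 is not a perfect cube.
  y = -3: RHS = -269 is not a perfect cube.
Continuing the search up to |y| = 40 finds no further solutions beyond those listed.
Collected solutions: (1, 0).

Solutions (with |y| ≤ 40): (1, 0).


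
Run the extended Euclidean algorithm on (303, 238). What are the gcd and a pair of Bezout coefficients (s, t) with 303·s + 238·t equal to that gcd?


Euclidean algorithm on (303, 238) — divide until remainder is 0:
  303 = 1 · 238 + 65
  238 = 3 · 65 + 43
  65 = 1 · 43 + 22
  43 = 1 · 22 + 21
  22 = 1 · 21 + 1
  21 = 21 · 1 + 0
gcd(303, 238) = 1.
Track Bezout coefficients alongside the remainders: start with r₀ = 303 = a·1 + b·0 (s = 1, t = 0) and r₁ = 238 = a·0 + b·1 (s = 0, t = 1); each new remainder r_{k+1} = r_{k-1} − q_k·r_k inherits s_{k+1} = s_{k-1} − q_k·s_k, t_{k+1} = t_{k-1} − q_k·t_k, so r_k = a·s_k + b·t_k at every step:
  q = 1: r = 65, s = 1 − 1·0 = 1, t = 0 − 1·1 = -1  (check: 303·1 + 238·(-1) = 65)
  q = 3: r = 43, s = 0 − 3·1 = -3, t = 1 − 3·(-1) = 4  (check: 303·(-3) + 238·4 = 43)
  q = 1: r = 22, s = 1 − 1·(-3) = 4, t = -1 − 1·4 = -5  (check: 303·4 + 238·(-5) = 22)
  q = 1: r = 21, s = -3 − 1·4 = -7, t = 4 − 1·(-5) = 9  (check: 303·(-7) + 238·9 = 21)
  q = 1: r = 1, s = 4 − 1·(-7) = 11, t = -5 − 1·9 = -14  (check: 303·11 + 238·(-14) = 1)
The row with r = 1 (the gcd) gives the Bezout coefficients s = 11, t = -14.
Result: 303 · (11) + 238 · (-14) = 1.

gcd(303, 238) = 1; s = 11, t = -14 (check: 303·11 + 238·(-14) = 1).


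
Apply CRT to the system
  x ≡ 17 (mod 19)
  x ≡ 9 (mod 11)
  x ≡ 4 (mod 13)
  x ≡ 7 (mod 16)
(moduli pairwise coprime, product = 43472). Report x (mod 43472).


Product of moduli M = 19 · 11 · 13 · 16 = 43472.
Merge one congruence at a time:
  Start: x ≡ 17 (mod 19).
  Combine with x ≡ 9 (mod 11); new modulus lcm = 209.
    Write x = 17 + 19·t and substitute into x ≡ 9 (mod 11): 19·t ≡ 9 − 17 = -8 (mod 11).
    Reduce coefficients mod 11: 8·t ≡ 3 (mod 11).
    The inverse of 8 mod 11 is 7 (since 8·7 = 56 = 5·11 + 1), so t ≡ 7·3 = 21 ≡ 10 (mod 11).
    Then x = 17 + 19·10 = 207, valid modulo lcm(19, 11) = 209: x ≡ 207 (mod 209).
  Combine with x ≡ 4 (mod 13); new modulus lcm = 2717.
    Write x = 207 + 209·t and substitute into x ≡ 4 (mod 13): 209·t ≡ 4 − 207 = -203 (mod 13).
    Reduce coefficients mod 13: 1·t ≡ 5 (mod 13).
    So t ≡ 5 (mod 13).
    Then x = 207 + 209·5 = 1252, valid modulo lcm(209, 13) = 2717: x ≡ 1252 (mod 2717).
  Combine with x ≡ 7 (mod 16); new modulus lcm = 43472.
    Write x = 1252 + 2717·t and substitute into x ≡ 7 (mod 16): 2717·t ≡ 7 − 1252 = -1245 (mod 16).
    Reduce coefficients mod 16: 13·t ≡ 3 (mod 16).
    The inverse of 13 mod 16 is 5 (since 13·5 = 65 = 4·16 + 1), so t ≡ 5·3 = 15 ≡ 15 (mod 16).
    Then x = 1252 + 2717·15 = 42007, valid modulo lcm(2717, 16) = 43472: x ≡ 42007 (mod 43472).
Verify against each original: 42007 mod 19 = 17, 42007 mod 11 = 9, 42007 mod 13 = 4, 42007 mod 16 = 7.

x ≡ 42007 (mod 43472).


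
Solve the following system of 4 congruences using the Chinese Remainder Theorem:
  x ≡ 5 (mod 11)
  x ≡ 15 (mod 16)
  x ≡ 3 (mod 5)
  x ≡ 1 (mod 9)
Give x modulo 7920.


Product of moduli M = 11 · 16 · 5 · 9 = 7920.
Merge one congruence at a time:
  Start: x ≡ 5 (mod 11).
  Combine with x ≡ 15 (mod 16); new modulus lcm = 176.
    Write x = 5 + 11·t and substitute into x ≡ 15 (mod 16): 11·t ≡ 15 − 5 = 10 (mod 16).
    The inverse of 11 mod 16 is 3 (since 11·3 = 33 = 2·16 + 1), so t ≡ 3·10 = 30 ≡ 14 (mod 16).
    Then x = 5 + 11·14 = 159, valid modulo lcm(11, 16) = 176: x ≡ 159 (mod 176).
  Combine with x ≡ 3 (mod 5); new modulus lcm = 880.
    Write x = 159 + 176·t and substitute into x ≡ 3 (mod 5): 176·t ≡ 3 − 159 = -156 (mod 5).
    Reduce coefficients mod 5: 1·t ≡ 4 (mod 5).
    So t ≡ 4 (mod 5).
    Then x = 159 + 176·4 = 863, valid modulo lcm(176, 5) = 880: x ≡ 863 (mod 880).
  Combine with x ≡ 1 (mod 9); new modulus lcm = 7920.
    Write x = 863 + 880·t and substitute into x ≡ 1 (mod 9): 880·t ≡ 1 − 863 = -862 (mod 9).
    Reduce coefficients mod 9: 7·t ≡ 2 (mod 9).
    The inverse of 7 mod 9 is 4 (since 7·4 = 28 = 3·9 + 1), so t ≡ 4·2 = 8 ≡ 8 (mod 9).
    Then x = 863 + 880·8 = 7903, valid modulo lcm(880, 9) = 7920: x ≡ 7903 (mod 7920).
Verify against each original: 7903 mod 11 = 5, 7903 mod 16 = 15, 7903 mod 5 = 3, 7903 mod 9 = 1.

x ≡ 7903 (mod 7920).


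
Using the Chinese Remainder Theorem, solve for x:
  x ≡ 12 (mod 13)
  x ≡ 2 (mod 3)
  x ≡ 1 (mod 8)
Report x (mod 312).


Moduli 13, 3, 8 are pairwise coprime; by CRT there is a unique solution modulo M = 13 · 3 · 8 = 312.
Solve pairwise, accumulating the modulus:
  Start with x ≡ 12 (mod 13).
  Combine with x ≡ 2 (mod 3): since gcd(13, 3) = 1, we get a unique residue mod 39.
    Write x = 12 + 13·t and substitute into x ≡ 2 (mod 3): 13·t ≡ 2 − 12 = -10 (mod 3).
    Reduce coefficients mod 3: 1·t ≡ 2 (mod 3).
    So t ≡ 2 (mod 3).
    Then x = 12 + 13·2 = 38, valid modulo lcm(13, 3) = 39: x ≡ 38 (mod 39).
  Combine with x ≡ 1 (mod 8): since gcd(39, 8) = 1, we get a unique residue mod 312.
    Write x = 38 + 39·t and substitute into x ≡ 1 (mod 8): 39·t ≡ 1 − 38 = -37 (mod 8).
    Reduce coefficients mod 8: 7·t ≡ 3 (mod 8).
    The inverse of 7 mod 8 is 7 (since 7·7 = 49 = 6·8 + 1), so t ≡ 7·3 = 21 ≡ 5 (mod 8).
    Then x = 38 + 39·5 = 233, valid modulo lcm(39, 8) = 312: x ≡ 233 (mod 312).
Verify: 233 mod 13 = 12 ✓, 233 mod 3 = 2 ✓, 233 mod 8 = 1 ✓.

x ≡ 233 (mod 312).


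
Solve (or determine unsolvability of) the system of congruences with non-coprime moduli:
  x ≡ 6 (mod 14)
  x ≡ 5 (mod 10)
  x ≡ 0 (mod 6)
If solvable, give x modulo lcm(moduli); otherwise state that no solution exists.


Moduli 14, 10, 6 are not pairwise coprime, so CRT works modulo lcm(m_i) when all pairwise compatibility conditions hold.
Pairwise compatibility: gcd(m_i, m_j) must divide a_i - a_j for every pair.
Merge one congruence at a time:
  Start: x ≡ 6 (mod 14).
  Combine with x ≡ 5 (mod 10): gcd(14, 10) = 2, and 5 - 6 = -1 is NOT divisible by 2.
    ⇒ system is inconsistent (no integer solution).

No solution (the system is inconsistent).


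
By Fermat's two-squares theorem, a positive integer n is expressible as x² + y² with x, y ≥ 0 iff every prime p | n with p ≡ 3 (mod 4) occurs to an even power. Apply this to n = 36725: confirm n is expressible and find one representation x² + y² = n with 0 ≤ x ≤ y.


Step 1: Factor n = 36725 = 5^2 · 13 · 113.
Step 2: Check the mod-4 condition on each prime factor: 5 ≡ 1 (mod 4), exponent 2; 13 ≡ 1 (mod 4), exponent 1; 113 ≡ 1 (mod 4), exponent 1.
All primes ≡ 3 (mod 4) appear to even exponent (or don't appear), so by the two-squares theorem n IS expressible as a sum of two squares.
Step 3: Build a representation. Group n = k² · m with k = 5 and m = 13 · 113 = 1469 (a product of primes ≡ 1 (mod 4)); a representation of m scales to one of n via (k·x)² + (k·y)² = k²(x² + y²). Each prime p ≡ 1 (mod 4) is itself a sum of two squares; find a² by testing p − a² for a perfect square:
  13: 13 − 1² = 12, 13 − 2² = 9 = 3² ⇒ 13 = 2² + 3².
  113: 113 − 1² = 112, 113 − 2² = 109, 113 − 3² = 104, 113 − 4² = 97, 113 − 5² = 88, 113 − 6² = 77, 113 − 7² = 64 = 8² ⇒ 113 = 7² + 8².
  Combine using the Brahmagupta–Fibonacci identity (a² + b²)(c² + d²) = (ac − bd)² + (ad + bc)² = (ac + bd)² + (ad − bc)²:
  13 · 113 = 1469: from (2² + 3²)(7² + 8²), take (2·7 − 3·8, 2·8 + 3·7) = (14 − 24, 16 + 21) = (-10, 37); dropping signs (only squares matter) gives (10, 37); check 10² + 37² = 100 + 1369 = 1469 ✓.
  Scale by k = 5: (5·10, 5·37) = (50, 185).
Step 4: Order so x ≤ y and verify: 50² + 185² = 2500 + 34225 = 36725 = n. ✓

n = 36725 = 50² + 185² (one valid representation with x ≤ y).


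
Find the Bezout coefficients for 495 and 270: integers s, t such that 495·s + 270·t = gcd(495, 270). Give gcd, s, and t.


Euclidean algorithm on (495, 270) — divide until remainder is 0:
  495 = 1 · 270 + 225
  270 = 1 · 225 + 45
  225 = 5 · 45 + 0
gcd(495, 270) = 45.
Track Bezout coefficients alongside the remainders: start with r₀ = 495 = a·1 + b·0 (s = 1, t = 0) and r₁ = 270 = a·0 + b·1 (s = 0, t = 1); each new remainder r_{k+1} = r_{k-1} − q_k·r_k inherits s_{k+1} = s_{k-1} − q_k·s_k, t_{k+1} = t_{k-1} − q_k·t_k, so r_k = a·s_k + b·t_k at every step:
  q = 1: r = 225, s = 1 − 1·0 = 1, t = 0 − 1·1 = -1  (check: 495·1 + 270·(-1) = 225)
  q = 1: r = 45, s = 0 − 1·1 = -1, t = 1 − 1·(-1) = 2  (check: 495·(-1) + 270·2 = 45)
The row with r = 45 (the gcd) gives the Bezout coefficients s = -1, t = 2.
Result: 495 · (-1) + 270 · (2) = 45.

gcd(495, 270) = 45; s = -1, t = 2 (check: 495·(-1) + 270·2 = 45).


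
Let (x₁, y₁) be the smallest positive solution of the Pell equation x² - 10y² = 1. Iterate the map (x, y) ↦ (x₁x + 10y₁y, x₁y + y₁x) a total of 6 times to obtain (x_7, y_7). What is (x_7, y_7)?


Step 1: Find the fundamental solution (x₁, y₁) of x² - 10y² = 1.
  Expand √10 as a continued fraction. a₀ = ⌊√10⌋ = 3; iterate m_{k+1} = d_k·a_k − m_k, d_{k+1} = (10 − m_{k+1}²)/d_k, a_{k+1} = ⌊(a₀ + m_{k+1})/d_{k+1}⌋ (starting m₀ = 0, d₀ = 1), with convergents p_k = a_k·p_{k-1} + p_{k-2}, q_k = a_k·q_{k-1} + q_{k-2} (p₋₁ = 1, q₋₁ = 0):
  k = 0: a₀ = 3; p₀/q₀ = 3/1; p₀² − 10·q₀² = 9 − 10 = -1.
  k = 1: m = 3, d = 1, a = ⌊(3 + 3)/1⌋ = 6; p/q = (6·3 + 1)/(6·1 + 0) = 19/6; p² − 10·q² = 361 − 360 = 1.
  The first convergent with p² − 10·q² = 1 gives the fundamental solution (x₁, y₁) = (19, 6).
Step 2: Apply the recurrence (x_{n+1}, y_{n+1}) = (x₁x_n + 10y₁y_n, x₁y_n + y₁x_n) repeatedly.
  From (x_1, y_1) = (19, 6): x_2 = 19·19 + 10·6·6 = 721; y_2 = 19·6 + 6·19 = 228.
  From (x_2, y_2) = (721, 228): x_3 = 19·721 + 10·6·228 = 27379; y_3 = 19·228 + 6·721 = 8658.
  From (x_3, y_3) = (27379, 8658): x_4 = 19·27379 + 10·6·8658 = 1039681; y_4 = 19·8658 + 6·27379 = 328776.
  From (x_4, y_4) = (1039681, 328776): x_5 = 19·1039681 + 10·6·328776 = 39480499; y_5 = 19·328776 + 6·1039681 = 12484830.
  From (x_5, y_5) = (39480499, 12484830): x_6 = 19·39480499 + 10·6·12484830 = 1499219281; y_6 = 19·12484830 + 6·39480499 = 474094764.
  From (x_6, y_6) = (1499219281, 474094764): x_7 = 19·1499219281 + 10·6·474094764 = 56930852179; y_7 = 19·474094764 + 6·1499219281 = 18003116202.
Step 3: Verify x_7² - 10·y_7² = 3241121929827149048041 - 3241121929827149048040 = 1 (should be 1). ✓

(x_1, y_1) = (19, 6); (x_7, y_7) = (56930852179, 18003116202).
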